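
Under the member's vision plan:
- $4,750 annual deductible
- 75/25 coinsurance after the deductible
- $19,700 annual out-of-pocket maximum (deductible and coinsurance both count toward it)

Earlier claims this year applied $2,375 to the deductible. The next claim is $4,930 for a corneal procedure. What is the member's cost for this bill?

$2,375 of the $4,750 deductible is already met, leaving $2,375.
The remaining $2,555 (= $4,930 − $2,375) moves to coinsurance.
25% of $2,555 = $638.75 falls to the member.
Member responsibility before any cap: $2,375 + $638.75 = $3,013.75.
Total out-of-pocket so far would be $2,375 + $3,013.75 = $5,388.75, below the $19,700 cap — no reduction.

$3,013.75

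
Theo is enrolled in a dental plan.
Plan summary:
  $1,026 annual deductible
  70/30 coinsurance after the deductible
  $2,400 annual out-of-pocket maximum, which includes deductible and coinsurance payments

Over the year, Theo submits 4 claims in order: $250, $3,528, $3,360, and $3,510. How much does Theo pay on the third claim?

$548.40

#1 ($250): fully absorbed by the deductible. Patient owes $250 (running OOP $250).
#2 ($3,528): deductible takes $776, $2,752 remains; coinsurance $2,752 × 30% = $825.60. Cost to patient: $1,601.60. OOP to date $1,851.60.
#3 ($3,360): 30% coinsurance on $3,360 = $1,008. Adding that to $1,851.60 gives $2,859.60, past the $2,400 cap; patient pays only $2,400 − $1,851.60 = $548.40.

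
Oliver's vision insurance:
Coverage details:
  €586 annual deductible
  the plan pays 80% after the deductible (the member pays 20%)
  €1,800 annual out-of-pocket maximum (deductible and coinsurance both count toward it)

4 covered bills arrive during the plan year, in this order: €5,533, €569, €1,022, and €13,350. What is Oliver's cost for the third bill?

€110.80

#1 (€5,533): deductible takes €586, €4,947 remains; coinsurance €4,947 × 20% = €989.40. Cost to member: €1,575.40. OOP to date €1,575.40.
#2 (€569): 20% coinsurance on €569 = €113.80. Member pays €113.80; OOP now €1,689.20.
#3 (€1,022): deductible already satisfied, so member's share is 20% × €1,022 = €204.40. That would push OOP to €1,893.60, over the €1,800 cap, so member pays €1,800 − €1,689.20 = €110.80.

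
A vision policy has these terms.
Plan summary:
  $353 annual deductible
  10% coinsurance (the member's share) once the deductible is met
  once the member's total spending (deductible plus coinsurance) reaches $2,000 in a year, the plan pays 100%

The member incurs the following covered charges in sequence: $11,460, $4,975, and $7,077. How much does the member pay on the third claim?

Bill 1, $11,460: $353 finishes the deductible; $11,107 goes to coinsurance; member's 10% is $1,110.70. Member owes $1,463.70 (running OOP $1,463.70).
Bill 2, $4,975: deductible already satisfied, so member's share is 10% × $4,975 = $497.50. Member owes $497.50 (running OOP $1,961.20).
Bill 3, $7,077: deductible already satisfied, so member's share is 10% × $7,077 = $707.70. OOP would hit $2,668.90 > $2,000, so the cap limits the member to $2,000 − $1,961.20 = $38.80.

$38.80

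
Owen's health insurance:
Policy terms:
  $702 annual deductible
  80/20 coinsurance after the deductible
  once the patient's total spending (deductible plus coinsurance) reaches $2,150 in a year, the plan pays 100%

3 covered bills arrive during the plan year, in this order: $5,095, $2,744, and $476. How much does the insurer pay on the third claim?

$455.40

Bill 1, $5,095: $702 finishes the deductible; $4,393 goes to coinsurance; coinsurance $4,393 × 20% = $878.60. Patient pays $1,580.60; OOP now $1,580.60. Plan pays $5,095 − $1,580.60 = $3,514.40.
Bill 2, $2,744: deductible already satisfied, so patient's share is 20% × $2,744 = $548.80. Cost to patient: $548.80. OOP to date $2,129.40. Plan pays $2,744 − $548.80 = $2,195.20.
Bill 3, $476: deductible already satisfied, so patient's share is 20% × $476 = $95.20. That would push OOP to $2,224.60, over the $2,150 cap, so patient pays $2,150 − $2,129.40 = $20.60. Plan pays $476 − $20.60 = $455.40.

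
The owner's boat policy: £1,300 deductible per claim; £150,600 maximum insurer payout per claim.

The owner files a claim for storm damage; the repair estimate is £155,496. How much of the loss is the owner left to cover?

£4,896

Subtract the deductible: £155,496 − £1,300 = £154,196.
Since £154,196 > £150,600, the payout is capped at £150,600.
The owner bears the rest of the original loss: £155,496 − £150,600 = £4,896.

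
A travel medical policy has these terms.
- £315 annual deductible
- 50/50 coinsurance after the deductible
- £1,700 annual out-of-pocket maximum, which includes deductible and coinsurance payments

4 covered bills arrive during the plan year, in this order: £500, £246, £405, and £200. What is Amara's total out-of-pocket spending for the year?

Claim 1 (£500): £315 finishes the deductible; £185 goes to coinsurance; coinsurance £185 × 50% = £92.50. Traveler owes £407.50 (running OOP £407.50).
Claim 2 (£246): deductible met; 50% of £246 = £123. Cost to traveler: £123. OOP to date £530.50.
Claim 3 (£405): 50% coinsurance on £405 = £202.50. Traveler pays £202.50; OOP now £733.
Claim 4 (£200): deductible already satisfied, so traveler's share is 50% × £200 = £100. Traveler pays £100; OOP now £833.
Total paid by the traveler: £407.50 + £123 + £202.50 + £100 = £833.

£833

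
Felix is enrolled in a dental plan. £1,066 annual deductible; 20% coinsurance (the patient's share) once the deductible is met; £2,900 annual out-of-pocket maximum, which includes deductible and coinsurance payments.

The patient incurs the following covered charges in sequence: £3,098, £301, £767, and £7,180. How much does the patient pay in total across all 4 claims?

Bill 1, £3,098: £1,066 to deductible, leaving £2,032; coinsurance £2,032 × 20% = £406.40. Patient owes £1,472.40 (running OOP £1,472.40).
Bill 2, £301: deductible met; 20% of £301 = £60.20. Patient pays £60.20; OOP now £1,532.60.
Bill 3, £767: deductible already satisfied, so patient's share is 20% × £767 = £153.40. Patient pays £153.40; OOP now £1,686.
Bill 4, £7,180: deductible met; 20% of £7,180 = £1,436. OOP would hit £3,122 > £2,900, so the cap limits the patient to £2,900 − £1,686 = £1,214.
Total paid by the patient: £1,472.40 + £60.20 + £153.40 + £1,214 = £2,900.

£2,900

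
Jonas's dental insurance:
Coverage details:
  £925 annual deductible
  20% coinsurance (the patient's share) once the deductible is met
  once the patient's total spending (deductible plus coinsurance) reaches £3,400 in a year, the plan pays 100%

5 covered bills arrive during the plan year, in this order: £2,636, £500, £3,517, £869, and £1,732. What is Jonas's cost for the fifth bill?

£346.40

Claim 1 (£2,636): deductible takes £925, £1,711 remains; patient's 20% is £342.20. Patient owes £1,267.20 (running OOP £1,267.20).
Claim 2 (£500): deductible met; 20% of £500 = £100. Cost to patient: £100. OOP to date £1,367.20.
Claim 3 (£3,517): 20% coinsurance on £3,517 = £703.40. Patient owes £703.40 (running OOP £2,070.60).
Claim 4 (£869): deductible met; 20% of £869 = £173.80. Patient pays £173.80; OOP now £2,244.40.
Claim 5 (£1,732): 20% coinsurance on £1,732 = £346.40. Patient pays £346.40; OOP now £2,590.80.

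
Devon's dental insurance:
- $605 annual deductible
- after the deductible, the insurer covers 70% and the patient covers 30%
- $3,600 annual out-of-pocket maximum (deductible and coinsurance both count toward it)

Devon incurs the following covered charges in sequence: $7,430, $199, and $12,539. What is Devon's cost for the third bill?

Bill 1, $7,430: deductible takes $605, $6,825 remains; coinsurance $6,825 × 30% = $2,047.50. Cost to patient: $2,652.50. OOP to date $2,652.50.
Bill 2, $199: 30% coinsurance on $199 = $59.70. Cost to patient: $59.70. OOP to date $2,712.20.
Bill 3, $12,539: deductible met; 30% of $12,539 = $3,761.70. Adding that to $2,712.20 gives $6,473.90, past the $3,600 cap; patient pays only $3,600 − $2,712.20 = $887.80.

$887.80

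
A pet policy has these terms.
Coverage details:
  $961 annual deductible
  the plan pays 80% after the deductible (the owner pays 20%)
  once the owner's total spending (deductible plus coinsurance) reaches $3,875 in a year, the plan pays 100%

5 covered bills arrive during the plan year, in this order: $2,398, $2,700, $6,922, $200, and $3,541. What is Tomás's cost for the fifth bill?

Claim 1 ($2,398): $961 to deductible, leaving $1,437; owner's 20% is $287.40. Owner pays $1,248.40; OOP now $1,248.40.
Claim 2 ($2,700): deductible met; 20% of $2,700 = $540. Cost to owner: $540. OOP to date $1,788.40.
Claim 3 ($6,922): deductible met; 20% of $6,922 = $1,384.40. Owner owes $1,384.40 (running OOP $3,172.80).
Claim 4 ($200): deductible already satisfied, so owner's share is 20% × $200 = $40. Owner pays $40; OOP now $3,212.80.
Claim 5 ($3,541): deductible already satisfied, so owner's share is 20% × $3,541 = $708.20. That would push OOP to $3,921, over the $3,875 cap, so owner pays $3,875 − $3,212.80 = $662.20.

$662.20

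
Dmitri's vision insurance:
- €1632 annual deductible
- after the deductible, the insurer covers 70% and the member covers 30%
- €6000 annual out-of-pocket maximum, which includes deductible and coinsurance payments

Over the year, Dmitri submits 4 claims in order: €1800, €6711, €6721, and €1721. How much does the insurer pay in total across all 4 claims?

€10953

Claim 1 (€1800): €1632 to deductible, leaving €168; coinsurance €168 × 30% = €50.40. Member pays €1682.40; OOP now €1682.40. Plan pays €1800 − €1682.40 = €117.60.
Claim 2 (€6711): 30% coinsurance on €6711 = €2013.30. Cost to member: €2013.30. OOP to date €3695.70. Plan pays €6711 − €2013.30 = €4697.70.
Claim 3 (€6721): 30% coinsurance on €6721 = €2016.30. Member owes €2016.30 (running OOP €5712). Insurer: €6721 − €2016.30 = €4704.70.
Claim 4 (€1721): 30% coinsurance on €1721 = €516.30. OOP would hit €6228.30 > €6000, so the cap limits the member to €6000 − €5712 = €288. Insurer: €1721 − €288 = €1433.
Insurer total = bills − member's total = €16953 − €6000 = €10953.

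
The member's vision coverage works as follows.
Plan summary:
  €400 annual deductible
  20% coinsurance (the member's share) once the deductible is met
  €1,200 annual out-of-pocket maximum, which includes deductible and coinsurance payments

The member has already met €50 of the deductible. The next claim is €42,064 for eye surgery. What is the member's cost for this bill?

Deductible still to meet: €400 − €50 = €350.
After the €350 deductible portion, €42,064 − €350 = €41,714 is subject to coinsurance.
Member's 20% share of €41,714 is €8,342.80.
Member responsibility before any cap: €350 + €8,342.80 = €8,692.80.
Adding €8,692.80 to the €50 already spent would give €8,742.80, which exceeds the €1,200 cap; the member pays just €1,200 − €50 = €1,150.

€1,150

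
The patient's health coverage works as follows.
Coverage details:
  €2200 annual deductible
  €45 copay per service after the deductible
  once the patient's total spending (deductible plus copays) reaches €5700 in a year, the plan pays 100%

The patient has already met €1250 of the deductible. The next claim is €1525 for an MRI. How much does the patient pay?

€995

€1250 of the €2200 deductible is already met, leaving €950.
That leaves €1525 − €950 = €575 for the copay.
Copay on this service: €45.
That puts the patient's cost at €950 + €45 = €995 before any cap.
Cumulative spending €1250 + €995 = €2245 stays under the €5700 maximum.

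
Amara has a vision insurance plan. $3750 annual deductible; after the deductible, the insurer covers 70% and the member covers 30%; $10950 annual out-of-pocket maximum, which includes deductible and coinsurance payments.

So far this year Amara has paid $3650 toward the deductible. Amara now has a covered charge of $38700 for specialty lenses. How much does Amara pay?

$7300

$3650 of the $3750 deductible is already met, leaving $100.
After the $100 deductible portion, $38700 − $100 = $38600 is subject to coinsurance.
30% of $38600 = $11580 falls to the member.
So the member owes $100 + $11580 = $11680 before any cap.
That would bring total out-of-pocket to $15330, past the $10950 cap. The member is capped at $10950 − $3650 = $7300 on this claim.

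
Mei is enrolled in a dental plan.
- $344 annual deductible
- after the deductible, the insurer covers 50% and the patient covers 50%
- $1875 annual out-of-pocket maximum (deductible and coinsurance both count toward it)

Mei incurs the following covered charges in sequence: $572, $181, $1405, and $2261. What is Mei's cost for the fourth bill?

$624

Claim 1 ($572): $344 to deductible, leaving $228; 50% of $228 = $114. Patient owes $458 (running OOP $458).
Claim 2 ($181): deductible already satisfied, so patient's share is 50% × $181 = $90.50. Cost to patient: $90.50. OOP to date $548.50.
Claim 3 ($1405): 50% coinsurance on $1405 = $702.50. Patient owes $702.50 (running OOP $1251).
Claim 4 ($2261): deductible met; 50% of $2261 = $1130.50. Adding that to $1251 gives $2381.50, past the $1875 cap; patient pays only $1875 − $1251 = $624.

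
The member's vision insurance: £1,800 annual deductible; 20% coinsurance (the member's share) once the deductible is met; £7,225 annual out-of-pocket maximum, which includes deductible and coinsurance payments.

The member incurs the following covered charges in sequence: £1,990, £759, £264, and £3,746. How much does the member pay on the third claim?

£52.80

#1 (£1,990): £1,800 finishes the deductible; £190 goes to coinsurance; 20% of £190 = £38. Member pays £1,838; OOP now £1,838.
#2 (£759): deductible already satisfied, so member's share is 20% × £759 = £151.80. Member owes £151.80 (running OOP £1,989.80).
#3 (£264): 20% coinsurance on £264 = £52.80. Member pays £52.80; OOP now £2,042.60.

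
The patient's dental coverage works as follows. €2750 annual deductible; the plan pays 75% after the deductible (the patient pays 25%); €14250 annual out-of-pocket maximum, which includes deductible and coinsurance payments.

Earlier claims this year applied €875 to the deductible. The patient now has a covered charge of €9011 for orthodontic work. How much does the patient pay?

€3659

Deductible still to meet: €2750 − €875 = €1875.
After the €1875 deductible portion, €9011 − €1875 = €7136 is subject to coinsurance.
Coinsurance: €7136 × 25% = €1784.
That puts the patient's cost at €1875 + €1784 = €3659 before any cap.
Total out-of-pocket so far would be €875 + €3659 = €4534, below the €14250 cap — no reduction.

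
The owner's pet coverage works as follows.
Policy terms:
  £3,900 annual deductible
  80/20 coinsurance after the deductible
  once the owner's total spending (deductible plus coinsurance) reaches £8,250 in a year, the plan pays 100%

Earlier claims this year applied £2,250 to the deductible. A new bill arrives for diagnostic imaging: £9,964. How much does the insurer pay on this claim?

Remaining deductible: £3,900 − £2,250 = £1,650.
The remaining £8,314 (= £9,964 − £1,650) moves to coinsurance.
20% of £8,314 = £1,662.80 falls to the owner.
Owner responsibility before any cap: £1,650 + £1,662.80 = £3,312.80.
Year-to-date out-of-pocket becomes £2,250 + £3,312.80 = £5,562.80, still under the £8,250 maximum, so no cap applies.
The plan picks up £9,964 − £3,312.80 = £6,651.20.

£6,651.20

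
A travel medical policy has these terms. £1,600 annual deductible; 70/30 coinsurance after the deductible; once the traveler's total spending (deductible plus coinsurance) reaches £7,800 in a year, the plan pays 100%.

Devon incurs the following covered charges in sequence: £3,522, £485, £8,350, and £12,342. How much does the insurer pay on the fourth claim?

£9,369.10

Claim 1 (£3,522): deductible takes £1,600, £1,922 remains; coinsurance £1,922 × 30% = £576.60. Traveler pays £2,176.60; OOP now £2,176.60. Insurer: £3,522 − £2,176.60 = £1,345.40.
Claim 2 (£485): deductible already satisfied, so traveler's share is 30% × £485 = £145.50. Cost to traveler: £145.50. OOP to date £2,322.10. Insurer: £485 − £145.50 = £339.50.
Claim 3 (£8,350): 30% coinsurance on £8,350 = £2,505. Cost to traveler: £2,505. OOP to date £4,827.10. Plan pays £8,350 − £2,505 = £5,845.
Claim 4 (£12,342): 30% coinsurance on £12,342 = £3,702.60. That would push OOP to £8,529.70, over the £7,800 cap, so traveler pays £7,800 − £4,827.10 = £2,972.90. Insurer: £12,342 − £2,972.90 = £9,369.10.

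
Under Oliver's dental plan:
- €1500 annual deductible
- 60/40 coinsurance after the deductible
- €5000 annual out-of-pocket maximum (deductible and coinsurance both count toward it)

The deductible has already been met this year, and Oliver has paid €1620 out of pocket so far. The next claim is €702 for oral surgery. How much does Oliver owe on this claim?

€280.80

With the deductible met, the entire €702 is subject to coinsurance.
Coinsurance: €702 × 40% = €280.80.
Total out-of-pocket so far would be €1620 + €280.80 = €1900.80, below the €5000 cap — no reduction.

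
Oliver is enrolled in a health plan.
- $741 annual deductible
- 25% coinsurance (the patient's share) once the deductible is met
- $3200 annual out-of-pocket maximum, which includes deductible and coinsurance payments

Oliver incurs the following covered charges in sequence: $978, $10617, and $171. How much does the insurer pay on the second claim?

$8217.25

Claim 1 ($978): $741 to deductible, leaving $237; coinsurance $237 × 25% = $59.25. Cost to patient: $800.25. OOP to date $800.25. Insurer: $978 − $800.25 = $177.75.
Claim 2 ($10617): deductible already satisfied, so patient's share is 25% × $10617 = $2654.25. Adding that to $800.25 gives $3454.50, past the $3200 cap; patient pays only $3200 − $800.25 = $2399.75. Plan pays $10617 − $2399.75 = $8217.25.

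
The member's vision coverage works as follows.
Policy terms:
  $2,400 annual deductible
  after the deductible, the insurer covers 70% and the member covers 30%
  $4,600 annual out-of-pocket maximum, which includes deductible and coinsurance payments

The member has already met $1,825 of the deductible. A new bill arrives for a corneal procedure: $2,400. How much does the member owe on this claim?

Remaining deductible: $2,400 − $1,825 = $575.
The remaining $1,825 (= $2,400 − $575) moves to coinsurance.
Coinsurance: $1,825 × 30% = $547.50.
Member responsibility before any cap: $575 + $547.50 = $1,122.50.
Total out-of-pocket so far would be $1,825 + $1,122.50 = $2,947.50, below the $4,600 cap — no reduction.

$1,122.50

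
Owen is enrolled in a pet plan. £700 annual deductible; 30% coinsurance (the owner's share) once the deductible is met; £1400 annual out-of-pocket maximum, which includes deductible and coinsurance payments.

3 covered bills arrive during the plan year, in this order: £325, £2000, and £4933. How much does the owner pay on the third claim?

Claim 1 — £325: fully absorbed by the deductible. Cost to owner: £325. OOP to date £325.
Claim 2 — £2000: £375 finishes the deductible; £1625 goes to coinsurance; owner's 30% is £487.50. Owner owes £862.50 (running OOP £1187.50).
Claim 3 — £4933: deductible met; 30% of £4933 = £1479.90. Adding that to £1187.50 gives £2667.40, past the £1400 cap; owner pays only £1400 − £1187.50 = £212.50.

£212.50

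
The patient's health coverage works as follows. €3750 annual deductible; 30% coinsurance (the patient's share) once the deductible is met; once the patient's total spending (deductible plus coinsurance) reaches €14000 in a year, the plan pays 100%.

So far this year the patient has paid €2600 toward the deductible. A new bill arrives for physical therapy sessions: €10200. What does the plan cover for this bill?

€2600 of the €3750 deductible is already met, leaving €1150.
The remaining €9050 (= €10200 − €1150) moves to coinsurance.
30% of €9050 = €2715 falls to the patient.
Patient responsibility before any cap: €1150 + €2715 = €3865.
Total out-of-pocket so far would be €2600 + €3865 = €6465, below the €14000 cap — no reduction.
The insurer covers the remainder: €10200 − €3865 = €6335.

€6335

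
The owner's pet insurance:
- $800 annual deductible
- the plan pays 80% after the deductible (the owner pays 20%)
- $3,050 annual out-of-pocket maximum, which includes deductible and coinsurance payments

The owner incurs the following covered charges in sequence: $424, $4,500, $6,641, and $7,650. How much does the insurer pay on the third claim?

$5,312.80

Bill 1, $424: all of it applies to the deductible. Owner owes $424 (running OOP $424). Plan pays $424 − $424 = $0.
Bill 2, $4,500: $376 finishes the deductible; $4,124 goes to coinsurance; coinsurance $4,124 × 20% = $824.80. Cost to owner: $1,200.80. OOP to date $1,624.80. Insurer: $4,500 − $1,200.80 = $3,299.20.
Bill 3, $6,641: deductible met; 20% of $6,641 = $1,328.20. Cost to owner: $1,328.20. OOP to date $2,953. Insurer: $6,641 − $1,328.20 = $5,312.80.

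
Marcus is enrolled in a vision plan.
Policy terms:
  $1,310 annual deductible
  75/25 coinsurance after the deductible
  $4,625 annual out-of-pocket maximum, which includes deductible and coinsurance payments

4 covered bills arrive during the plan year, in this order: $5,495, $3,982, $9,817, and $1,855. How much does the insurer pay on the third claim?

$8,543.75

Bill 1, $5,495: $1,310 to deductible, leaving $4,185; 25% of $4,185 = $1,046.25. Cost to member: $2,356.25. OOP to date $2,356.25. Plan pays $5,495 − $2,356.25 = $3,138.75.
Bill 2, $3,982: 25% coinsurance on $3,982 = $995.50. Member owes $995.50 (running OOP $3,351.75). Insurer: $3,982 − $995.50 = $2,986.50.
Bill 3, $9,817: 25% coinsurance on $9,817 = $2,454.25. That would push OOP to $5,806, over the $4,625 cap, so member pays $4,625 − $3,351.75 = $1,273.25. Plan pays $9,817 − $1,273.25 = $8,543.75.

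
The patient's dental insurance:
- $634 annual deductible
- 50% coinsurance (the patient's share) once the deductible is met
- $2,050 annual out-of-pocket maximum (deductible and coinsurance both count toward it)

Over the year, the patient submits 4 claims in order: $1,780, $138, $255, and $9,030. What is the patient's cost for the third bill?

$127.50

#1 ($1,780): $634 to deductible, leaving $1,146; 50% of $1,146 = $573. Patient pays $1,207; OOP now $1,207.
#2 ($138): deductible already satisfied, so patient's share is 50% × $138 = $69. Cost to patient: $69. OOP to date $1,276.
#3 ($255): deductible met; 50% of $255 = $127.50. Cost to patient: $127.50. OOP to date $1,403.50.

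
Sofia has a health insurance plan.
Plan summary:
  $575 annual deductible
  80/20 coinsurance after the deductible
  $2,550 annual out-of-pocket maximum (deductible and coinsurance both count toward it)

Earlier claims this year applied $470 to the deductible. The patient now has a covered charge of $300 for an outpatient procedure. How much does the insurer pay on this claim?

$156

Deductible still to meet: $575 − $470 = $105.
The remaining $195 (= $300 − $105) moves to coinsurance.
20% of $195 = $39 falls to the patient.
That puts the patient's cost at $105 + $39 = $144 before any cap.
Total out-of-pocket so far would be $470 + $144 = $614, below the $2,550 cap — no reduction.
Insurer pays the balance: $300 − $144 = $156.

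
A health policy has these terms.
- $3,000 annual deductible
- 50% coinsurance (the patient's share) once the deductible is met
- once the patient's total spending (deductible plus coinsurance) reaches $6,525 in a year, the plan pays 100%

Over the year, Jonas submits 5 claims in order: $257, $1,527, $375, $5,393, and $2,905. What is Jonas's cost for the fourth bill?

$3,117

Claim 1 ($257): entire amount goes to the deductible. Patient pays $257; OOP now $257.
Claim 2 ($1,527): entire amount goes to the deductible. Patient owes $1,527 (running OOP $1,784).
Claim 3 ($375): fully absorbed by the deductible. Patient pays $375; OOP now $2,159.
Claim 4 ($5,393): $841 to deductible, leaving $4,552; patient's 50% is $2,276. Patient pays $3,117; OOP now $5,276.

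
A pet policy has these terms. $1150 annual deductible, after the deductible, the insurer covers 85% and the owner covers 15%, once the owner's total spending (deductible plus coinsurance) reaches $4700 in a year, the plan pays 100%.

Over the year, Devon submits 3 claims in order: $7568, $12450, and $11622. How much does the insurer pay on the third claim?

Bill 1, $7568: $1150 finishes the deductible; $6418 goes to coinsurance; 15% of $6418 = $962.70. Owner pays $2112.70; OOP now $2112.70. Insurer: $7568 − $2112.70 = $5455.30.
Bill 2, $12450: deductible met; 15% of $12450 = $1867.50. Owner owes $1867.50 (running OOP $3980.20). Plan pays $12450 − $1867.50 = $10582.50.
Bill 3, $11622: deductible already satisfied, so owner's share is 15% × $11622 = $1743.30. Adding that to $3980.20 gives $5723.50, past the $4700 cap; owner pays only $4700 − $3980.20 = $719.80. Plan pays $11622 − $719.80 = $10902.20.

$10902.20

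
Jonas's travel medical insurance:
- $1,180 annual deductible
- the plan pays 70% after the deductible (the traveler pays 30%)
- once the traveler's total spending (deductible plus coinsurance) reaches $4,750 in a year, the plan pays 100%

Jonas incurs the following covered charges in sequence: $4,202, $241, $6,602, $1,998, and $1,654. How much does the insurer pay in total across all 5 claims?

Claim 1 — $4,202: deductible takes $1,180, $3,022 remains; traveler's 30% is $906.60. Cost to traveler: $2,086.60. OOP to date $2,086.60. Plan pays $4,202 − $2,086.60 = $2,115.40.
Claim 2 — $241: deductible already satisfied, so traveler's share is 30% × $241 = $72.30. Traveler owes $72.30 (running OOP $2,158.90). Insurer: $241 − $72.30 = $168.70.
Claim 3 — $6,602: deductible already satisfied, so traveler's share is 30% × $6,602 = $1,980.60. Traveler owes $1,980.60 (running OOP $4,139.50). Plan pays $6,602 − $1,980.60 = $4,621.40.
Claim 4 — $1,998: deductible already satisfied, so traveler's share is 30% × $1,998 = $599.40. Traveler owes $599.40 (running OOP $4,738.90). Insurer: $1,998 − $599.40 = $1,398.60.
Claim 5 — $1,654: deductible already satisfied, so traveler's share is 30% × $1,654 = $496.20. OOP would hit $5,235.10 > $4,750, so the cap limits the traveler to $4,750 − $4,738.90 = $11.10. Plan pays $1,654 − $11.10 = $1,642.90.
Insurer total: $2,115.40 + $168.70 + $4,621.40 + $1,398.60 + $1,642.90 = $9,947.

$9,947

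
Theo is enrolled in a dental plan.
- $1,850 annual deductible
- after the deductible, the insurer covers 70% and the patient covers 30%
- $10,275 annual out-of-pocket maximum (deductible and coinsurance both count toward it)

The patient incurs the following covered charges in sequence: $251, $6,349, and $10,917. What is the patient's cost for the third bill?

$3,275.10

Claim 1 — $251: entire amount goes to the deductible. Patient owes $251 (running OOP $251).
Claim 2 — $6,349: deductible takes $1,599, $4,750 remains; 30% of $4,750 = $1,425. Patient pays $3,024; OOP now $3,275.
Claim 3 — $10,917: deductible already satisfied, so patient's share is 30% × $10,917 = $3,275.10. Patient pays $3,275.10; OOP now $6,550.10.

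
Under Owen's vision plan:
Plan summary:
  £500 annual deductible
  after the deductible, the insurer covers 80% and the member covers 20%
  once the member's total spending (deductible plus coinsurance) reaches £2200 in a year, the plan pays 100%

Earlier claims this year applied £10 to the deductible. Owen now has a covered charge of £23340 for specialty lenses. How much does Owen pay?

Remaining deductible: £500 − £10 = £490.
That leaves £23340 − £490 = £22850 for coinsurance.
Coinsurance: £22850 × 20% = £4570.
That puts the member's cost at £490 + £4570 = £5060 before any cap.
Year-to-date out-of-pocket would reach £10 + £5060 = £5070, above the £2200 maximum, so the member pays only £2200 − £10 = £2190.

£2190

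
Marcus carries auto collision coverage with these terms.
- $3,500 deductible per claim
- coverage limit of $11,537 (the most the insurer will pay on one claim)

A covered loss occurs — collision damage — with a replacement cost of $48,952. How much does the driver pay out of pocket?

Subtract the deductible: $48,952 − $3,500 = $45,452.
The $11,537 per-incident cap binds; insurer pays $11,537.
The driver bears the rest of the original loss: $48,952 − $11,537 = $37,415.

$37,415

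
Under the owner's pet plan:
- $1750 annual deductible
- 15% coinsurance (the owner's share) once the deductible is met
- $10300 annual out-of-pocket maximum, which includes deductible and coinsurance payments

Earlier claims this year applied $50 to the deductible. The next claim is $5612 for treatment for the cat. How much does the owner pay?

Deductible still to meet: $1750 − $50 = $1700.
The remaining $3912 (= $5612 − $1700) moves to coinsurance.
15% of $3912 = $586.80 falls to the owner.
Owner responsibility before any cap: $1700 + $586.80 = $2286.80.
Cumulative spending $50 + $2286.80 = $2336.80 stays under the $10300 maximum.

$2286.80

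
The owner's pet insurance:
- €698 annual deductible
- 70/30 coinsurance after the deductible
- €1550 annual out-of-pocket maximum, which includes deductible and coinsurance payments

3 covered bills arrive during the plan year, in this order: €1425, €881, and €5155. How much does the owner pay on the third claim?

€369.60

#1 (€1425): deductible takes €698, €727 remains; coinsurance €727 × 30% = €218.10. Cost to owner: €916.10. OOP to date €916.10.
#2 (€881): deductible already satisfied, so owner's share is 30% × €881 = €264.30. Cost to owner: €264.30. OOP to date €1180.40.
#3 (€5155): deductible already satisfied, so owner's share is 30% × €5155 = €1546.50. Adding that to €1180.40 gives €2726.90, past the €1550 cap; owner pays only €1550 − €1180.40 = €369.60.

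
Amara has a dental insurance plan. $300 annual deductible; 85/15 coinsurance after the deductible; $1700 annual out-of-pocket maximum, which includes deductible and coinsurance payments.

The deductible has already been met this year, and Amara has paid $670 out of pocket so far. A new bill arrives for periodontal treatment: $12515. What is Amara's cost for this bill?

$1030

With the deductible met, the entire $12515 is subject to coinsurance.
15% of $12515 = $1877.25 falls to the patient.
Year-to-date out-of-pocket would reach $670 + $1877.25 = $2547.25, above the $1700 maximum, so the patient pays only $1700 − $670 = $1030.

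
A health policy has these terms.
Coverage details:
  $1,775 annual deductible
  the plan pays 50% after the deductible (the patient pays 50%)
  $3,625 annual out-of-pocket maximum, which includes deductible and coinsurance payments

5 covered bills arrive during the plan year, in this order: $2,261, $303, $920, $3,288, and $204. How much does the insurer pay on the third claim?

$460

Claim 1 — $2,261: $1,775 to deductible, leaving $486; 50% of $486 = $243. Cost to patient: $2,018. OOP to date $2,018. Plan pays $2,261 − $2,018 = $243.
Claim 2 — $303: deductible met; 50% of $303 = $151.50. Patient pays $151.50; OOP now $2,169.50. Insurer: $303 − $151.50 = $151.50.
Claim 3 — $920: deductible already satisfied, so patient's share is 50% × $920 = $460. Patient owes $460 (running OOP $2,629.50). Insurer: $920 − $460 = $460.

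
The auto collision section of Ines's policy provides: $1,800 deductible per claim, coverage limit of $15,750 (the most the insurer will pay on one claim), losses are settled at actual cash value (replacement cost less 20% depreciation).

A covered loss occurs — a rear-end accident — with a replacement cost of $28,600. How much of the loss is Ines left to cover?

$12,850

Actual cash value after 20% depreciation: $28,600 × 80% = $22,880.
After the deductible, $22,880 − $1,800 = $21,080 remains.
$21,080 exceeds the $15,750 limit, so the insurer pays the limit: $15,750.
Driver's share is the uncovered remainder: $28,600 − $15,750 = $12,850.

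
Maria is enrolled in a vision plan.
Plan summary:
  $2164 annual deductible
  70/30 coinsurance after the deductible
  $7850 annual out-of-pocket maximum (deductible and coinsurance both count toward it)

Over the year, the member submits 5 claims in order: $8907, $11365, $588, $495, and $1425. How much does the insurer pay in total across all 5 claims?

#1 ($8907): $2164 to deductible, leaving $6743; member's 30% is $2022.90. Member pays $4186.90; OOP now $4186.90. Plan pays $8907 − $4186.90 = $4720.10.
#2 ($11365): deductible already satisfied, so member's share is 30% × $11365 = $3409.50. Member owes $3409.50 (running OOP $7596.40). Plan pays $11365 − $3409.50 = $7955.50.
#3 ($588): 30% coinsurance on $588 = $176.40. Member owes $176.40 (running OOP $7772.80). Plan pays $588 − $176.40 = $411.60.
#4 ($495): deductible already satisfied, so member's share is 30% × $495 = $148.50. OOP would hit $7921.30 > $7850, so the cap limits the member to $7850 − $7772.80 = $77.20. Insurer: $495 − $77.20 = $417.80.
#5 ($1425): deductible met; 30% of $1425 = $427.50. OOP would hit $8277.50 > $7850, so the cap limits the member to $7850 − $7850 = $0. Insurer: $1425 − $0 = $1425.
Insurer total = bills − member's total = $22780 − $7850 = $14930.

$14930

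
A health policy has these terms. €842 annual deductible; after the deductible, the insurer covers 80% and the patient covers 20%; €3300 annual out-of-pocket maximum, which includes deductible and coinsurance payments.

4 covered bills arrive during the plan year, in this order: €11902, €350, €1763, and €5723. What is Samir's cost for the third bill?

#1 (€11902): €842 finishes the deductible; €11060 goes to coinsurance; patient's 20% is €2212. Patient pays €3054; OOP now €3054.
#2 (€350): 20% coinsurance on €350 = €70. Patient pays €70; OOP now €3124.
#3 (€1763): 20% coinsurance on €1763 = €352.60. OOP would hit €3476.60 > €3300, so the cap limits the patient to €3300 − €3124 = €176.

€176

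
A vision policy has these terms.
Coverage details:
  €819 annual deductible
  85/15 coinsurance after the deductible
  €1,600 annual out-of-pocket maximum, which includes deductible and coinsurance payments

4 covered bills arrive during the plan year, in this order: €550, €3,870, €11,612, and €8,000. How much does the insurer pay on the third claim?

Bill 1, €550: entire amount goes to the deductible. Member pays €550; OOP now €550. Insurer: €550 − €550 = €0.
Bill 2, €3,870: €269 finishes the deductible; €3,601 goes to coinsurance; 15% of €3,601 = €540.15. Member owes €809.15 (running OOP €1,359.15). Plan pays €3,870 − €809.15 = €3,060.85.
Bill 3, €11,612: deductible already satisfied, so member's share is 15% × €11,612 = €1,741.80. Adding that to €1,359.15 gives €3,100.95, past the €1,600 cap; member pays only €1,600 − €1,359.15 = €240.85. Insurer: €11,612 − €240.85 = €11,371.15.

€11,371.15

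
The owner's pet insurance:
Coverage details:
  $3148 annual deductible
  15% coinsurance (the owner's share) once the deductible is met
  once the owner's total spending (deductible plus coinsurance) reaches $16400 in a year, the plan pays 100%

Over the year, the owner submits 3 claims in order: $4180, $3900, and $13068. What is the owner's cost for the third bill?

Claim 1 — $4180: $3148 to deductible, leaving $1032; owner's 15% is $154.80. Owner owes $3302.80 (running OOP $3302.80).
Claim 2 — $3900: deductible already satisfied, so owner's share is 15% × $3900 = $585. Owner pays $585; OOP now $3887.80.
Claim 3 — $13068: deductible met; 15% of $13068 = $1960.20. Owner pays $1960.20; OOP now $5848.

$1960.20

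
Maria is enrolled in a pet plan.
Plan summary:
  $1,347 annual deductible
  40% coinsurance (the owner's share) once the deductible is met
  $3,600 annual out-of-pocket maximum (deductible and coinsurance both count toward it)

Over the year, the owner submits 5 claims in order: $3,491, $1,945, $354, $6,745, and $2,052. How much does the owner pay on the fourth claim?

Bill 1, $3,491: deductible takes $1,347, $2,144 remains; owner's 40% is $857.60. Owner owes $2,204.60 (running OOP $2,204.60).
Bill 2, $1,945: deductible already satisfied, so owner's share is 40% × $1,945 = $778. Owner owes $778 (running OOP $2,982.60).
Bill 3, $354: 40% coinsurance on $354 = $141.60. Owner owes $141.60 (running OOP $3,124.20).
Bill 4, $6,745: deductible already satisfied, so owner's share is 40% × $6,745 = $2,698. That would push OOP to $5,822.20, over the $3,600 cap, so owner pays $3,600 − $3,124.20 = $475.80.

$475.80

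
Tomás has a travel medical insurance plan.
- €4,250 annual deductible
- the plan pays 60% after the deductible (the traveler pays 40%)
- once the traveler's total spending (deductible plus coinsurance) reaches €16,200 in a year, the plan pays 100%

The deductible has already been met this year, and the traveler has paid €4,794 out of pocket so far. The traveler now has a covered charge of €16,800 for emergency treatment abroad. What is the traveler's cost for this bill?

€6,720

The deductible is already satisfied, so the full bill goes to coinsurance.
Traveler's 40% share of €16,800 is €6,720.
Cumulative spending €4,794 + €6,720 = €11,514 stays under the €16,200 maximum.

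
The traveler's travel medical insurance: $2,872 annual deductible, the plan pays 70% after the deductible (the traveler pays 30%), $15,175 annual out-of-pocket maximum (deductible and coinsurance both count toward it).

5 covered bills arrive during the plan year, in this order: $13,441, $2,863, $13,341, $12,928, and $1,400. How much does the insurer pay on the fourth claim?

$9,049.60

Claim 1 — $13,441: deductible takes $2,872, $10,569 remains; 30% of $10,569 = $3,170.70. Cost to traveler: $6,042.70. OOP to date $6,042.70. Insurer: $13,441 − $6,042.70 = $7,398.30.
Claim 2 — $2,863: 30% coinsurance on $2,863 = $858.90. Traveler owes $858.90 (running OOP $6,901.60). Plan pays $2,863 − $858.90 = $2,004.10.
Claim 3 — $13,341: deductible already satisfied, so traveler's share is 30% × $13,341 = $4,002.30. Cost to traveler: $4,002.30. OOP to date $10,903.90. Plan pays $13,341 − $4,002.30 = $9,338.70.
Claim 4 — $12,928: deductible met; 30% of $12,928 = $3,878.40. Traveler owes $3,878.40 (running OOP $14,782.30). Insurer: $12,928 − $3,878.40 = $9,049.60.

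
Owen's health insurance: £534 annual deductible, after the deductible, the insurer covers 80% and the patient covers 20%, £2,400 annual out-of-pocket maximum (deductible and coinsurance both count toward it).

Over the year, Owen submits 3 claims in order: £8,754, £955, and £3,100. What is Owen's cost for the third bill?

Bill 1, £8,754: £534 to deductible, leaving £8,220; patient's 20% is £1,644. Cost to patient: £2,178. OOP to date £2,178.
Bill 2, £955: deductible met; 20% of £955 = £191. Patient owes £191 (running OOP £2,369).
Bill 3, £3,100: 20% coinsurance on £3,100 = £620. That would push OOP to £2,989, over the £2,400 cap, so patient pays £2,400 − £2,369 = £31.

£31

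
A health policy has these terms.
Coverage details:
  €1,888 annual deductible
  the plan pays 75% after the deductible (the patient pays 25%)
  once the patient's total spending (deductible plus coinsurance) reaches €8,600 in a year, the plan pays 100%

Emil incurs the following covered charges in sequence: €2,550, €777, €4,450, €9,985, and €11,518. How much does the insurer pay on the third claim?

€3,337.50

Claim 1 (€2,550): €1,888 to deductible, leaving €662; patient's 25% is €165.50. Patient owes €2,053.50 (running OOP €2,053.50). Plan pays €2,550 − €2,053.50 = €496.50.
Claim 2 (€777): 25% coinsurance on €777 = €194.25. Cost to patient: €194.25. OOP to date €2,247.75. Plan pays €777 − €194.25 = €582.75.
Claim 3 (€4,450): 25% coinsurance on €4,450 = €1,112.50. Cost to patient: €1,112.50. OOP to date €3,360.25. Plan pays €4,450 − €1,112.50 = €3,337.50.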